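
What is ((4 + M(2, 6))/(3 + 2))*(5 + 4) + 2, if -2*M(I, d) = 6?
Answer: 19/5 ≈ 3.8000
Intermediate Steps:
M(I, d) = -3 (M(I, d) = -1/2*6 = -3)
((4 + M(2, 6))/(3 + 2))*(5 + 4) + 2 = ((4 - 3)/(3 + 2))*(5 + 4) + 2 = (1/5)*9 + 2 = 9/5 + 2 = 19/5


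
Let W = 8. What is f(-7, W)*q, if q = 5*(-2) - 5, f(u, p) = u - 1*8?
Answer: 225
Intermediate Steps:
f(u, p) = -8 + u (f(u, p) = u - 8 = -8 + u)
q = -15 (q = -10 - 5 = -15)
f(-7, W)*q = (-8 - 7)*(-15) = -15*(-15) = 225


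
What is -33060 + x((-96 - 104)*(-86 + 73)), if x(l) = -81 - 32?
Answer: -33173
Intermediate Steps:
x(l) = -113
-33060 + x((-96 - 104)*(-86 + 73)) = -33060 - 113 = -33173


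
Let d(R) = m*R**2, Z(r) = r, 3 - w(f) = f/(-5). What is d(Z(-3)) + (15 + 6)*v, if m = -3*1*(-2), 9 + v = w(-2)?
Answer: -402/5 ≈ -80.400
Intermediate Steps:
w(f) = 3 + f/5 (w(f) = 3 - f/(-5) = 3 - f*(-1)/5 = 3 - (-1)*f/5 = 3 + f/5)
v = -32/5 (v = -9 + (3 + (1/5)*(-2)) = -9 + (3 - 2/5) = -9 + 13/5 = -32/5 ≈ -6.4000)
m = 6 (m = -3*(-2) = 6)
d(R) = 6*R**2
d(Z(-3)) + (15 + 6)*v = 6*(-3)**2 + (15 + 6)*(-32/5) = 6*9 + 21*(-32/5) = 54 - 672/5 = -402/5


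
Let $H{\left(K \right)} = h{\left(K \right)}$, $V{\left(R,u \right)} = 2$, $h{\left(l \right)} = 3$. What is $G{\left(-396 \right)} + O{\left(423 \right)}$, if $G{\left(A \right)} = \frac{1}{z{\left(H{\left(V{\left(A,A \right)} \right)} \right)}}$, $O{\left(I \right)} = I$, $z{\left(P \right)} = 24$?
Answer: $\frac{10153}{24} \approx 423.04$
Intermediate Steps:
$H{\left(K \right)} = 3$
$G{\left(A \right)} = \frac{1}{24}$
$G{\left(-396 \right)} + O{\left(423 \right)} = \frac{1}{24} + 423 = \frac{10153}{24}$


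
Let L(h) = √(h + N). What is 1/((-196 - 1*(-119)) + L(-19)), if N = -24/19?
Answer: -19/1468 - I*√7315/113036 ≈ -0.012943 - 0.00075664*I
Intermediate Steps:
N = -24/19 (N = -24*1/19 = -24/19 ≈ -1.2632)
L(h) = √(-24/19 + h) (L(h) = √(h - 24/19) = √(-24/19 + h))
1/((-196 - 1*(-119)) + L(-19)) = 1/((-196 - 1*(-119)) + √(-456 + 361*(-19))/19) = 1/((-196 + 119) + √(-456 - 6859)/19) = 1/(-77 + √(-7315)/19) = 1/(-77 + (I*√7315)/19) = 1/(-77 + I*√7315/19)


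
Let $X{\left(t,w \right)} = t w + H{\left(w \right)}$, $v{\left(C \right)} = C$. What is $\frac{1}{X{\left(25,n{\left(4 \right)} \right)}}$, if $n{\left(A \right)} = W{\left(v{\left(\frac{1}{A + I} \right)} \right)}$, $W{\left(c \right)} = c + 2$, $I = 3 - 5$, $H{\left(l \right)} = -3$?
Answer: $\frac{2}{119} \approx 0.016807$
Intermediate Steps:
$I = -2$ ($I = 3 - 5 = -2$)
$W{\left(c \right)} = 2 + c$
$n{\left(A \right)} = 2 + \frac{1}{-2 + A}$ ($n{\left(A \right)} = 2 + \frac{1}{A - 2} = 2 + \frac{1}{-2 + A}$)
$X{\left(t,w \right)} = -3 + t w$ ($X{\left(t,w \right)} = t w - 3 = -3 + t w$)
$\frac{1}{X{\left(25,n{\left(4 \right)} \right)}} = \frac{1}{-3 + 25 \frac{-3 + 2 \cdot 4}{-2 + 4}} = \frac{1}{-3 + 25 \frac{-3 + 8}{2}} = \frac{1}{-3 + 25 \cdot \frac{1}{2} \cdot 5} = \frac{1}{-3 + 25 \cdot \frac{5}{2}} = \frac{1}{-3 + \frac{125}{2}} = \frac{1}{\frac{119}{2}} = \frac{2}{119}$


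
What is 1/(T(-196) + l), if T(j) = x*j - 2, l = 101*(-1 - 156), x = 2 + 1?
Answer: -1/16447 ≈ -6.0801e-5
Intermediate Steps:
x = 3
l = -15857 (l = 101*(-157) = -15857)
T(j) = -2 + 3*j (T(j) = 3*j - 2 = -2 + 3*j)
1/(T(-196) + l) = 1/((-2 + 3*(-196)) - 15857) = 1/((-2 - 588) - 15857) = 1/(-590 - 15857) = 1/(-16447) = -1/16447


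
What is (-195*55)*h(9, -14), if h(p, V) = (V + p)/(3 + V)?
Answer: -4875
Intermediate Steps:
h(p, V) = (V + p)/(3 + V)
(-195*55)*h(9, -14) = (-195*55)*((-14 + 9)/(3 - 14)) = -10725*(-5)/(-11) = -(-975)*(-5) = -10725*5/11 = -4875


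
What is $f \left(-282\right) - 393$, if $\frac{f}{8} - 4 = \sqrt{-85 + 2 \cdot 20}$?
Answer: $-9417 - 6768 i \sqrt{5} \approx -9417.0 - 15134.0 i$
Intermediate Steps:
$f = 32 + 24 i \sqrt{5}$ ($f = 32 + 8 \sqrt{-85 + 2 \cdot 20} = 32 + 8 \sqrt{-85 + 40} = 32 + 8 \sqrt{-45} = 32 + 8 \cdot 3 i \sqrt{5} = 32 + 24 i \sqrt{5} \approx 32.0 + 53.666 i$)
$f \left(-282\right) - 393 = \left(32 + 24 i \sqrt{5}\right) \left(-282\right) - 393 = \left(-9024 - 6768 i \sqrt{5}\right) - 393 = -9417 - 6768 i \sqrt{5}$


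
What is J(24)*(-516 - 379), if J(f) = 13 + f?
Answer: -33115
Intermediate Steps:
J(24)*(-516 - 379) = (13 + 24)*(-516 - 379) = 37*(-895) = -33115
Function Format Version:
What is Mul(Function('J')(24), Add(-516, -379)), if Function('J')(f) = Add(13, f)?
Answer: -33115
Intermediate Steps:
Mul(Function('J')(24), Add(-516, -379)) = Mul(Add(13, 24), Add(-516, -379)) = Mul(37, -895) = -33115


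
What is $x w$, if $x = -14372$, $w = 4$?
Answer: $-57488$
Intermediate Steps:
$x w = \left(-14372\right) 4 = -57488$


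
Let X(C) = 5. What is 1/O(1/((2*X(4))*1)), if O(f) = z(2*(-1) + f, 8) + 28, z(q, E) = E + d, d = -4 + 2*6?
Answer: 1/44 ≈ 0.022727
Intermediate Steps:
d = 8 (d = -4 + 12 = 8)
z(q, E) = 8 + E (z(q, E) = E + 8 = 8 + E)
O(f) = 44 (O(f) = (8 + 8) + 28 = 16 + 28 = 44)
1/O(1/((2*X(4))*1)) = 1/44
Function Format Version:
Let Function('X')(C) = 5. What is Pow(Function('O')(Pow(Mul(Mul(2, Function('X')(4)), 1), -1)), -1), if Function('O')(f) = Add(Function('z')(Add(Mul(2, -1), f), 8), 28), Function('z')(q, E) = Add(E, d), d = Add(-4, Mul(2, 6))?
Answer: Rational(1, 44) ≈ 0.022727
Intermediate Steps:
d = 8 (d = Add(-4, 12) = 8)
Function('z')(q, E) = Add(8, E) (Function('z')(q, E) = Add(E, 8) = Add(8, E))
Function('O')(f) = 44 (Function('O')(f) = Add(Add(8, 8), 28) = Add(16, 28) = 44)
Pow(Function('O')(Pow(Mul(Mul(2, Function('X')(4)), 1), -1)), -1) = Pow(44, -1) = Rational(1, 44)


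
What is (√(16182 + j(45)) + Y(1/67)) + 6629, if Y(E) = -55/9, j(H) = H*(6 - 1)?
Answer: 59606/9 + 3*√1823 ≈ 6751.0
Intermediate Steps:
j(H) = 5*H (j(H) = H*5 = 5*H)
Y(E) = -55/9 (Y(E) = -55*⅑ = -55/9)
(√(16182 + j(45)) + Y(1/67)) + 6629 = (√(16182 + 5*45) - 55/9) + 6629 = (√(16182 + 225) - 55/9) + 6629 = (√16407 - 55/9) + 6629 = (3*√1823 - 55/9) + 6629 = (-55/9 + 3*√1823) + 6629 = 59606/9 + 3*√1823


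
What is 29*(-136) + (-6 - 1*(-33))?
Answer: -3917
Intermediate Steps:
29*(-136) + (-6 - 1*(-33)) = -3944 + (-6 + 33) = -3944 + 27 = -3917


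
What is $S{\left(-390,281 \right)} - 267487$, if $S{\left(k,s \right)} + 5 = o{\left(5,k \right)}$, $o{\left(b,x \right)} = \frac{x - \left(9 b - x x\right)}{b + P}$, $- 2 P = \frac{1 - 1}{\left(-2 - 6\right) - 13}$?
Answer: $-237159$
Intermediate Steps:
$P = 0$ ($P = - \frac{\left(1 - 1\right) \frac{1}{\left(-2 - 6\right) - 13}}{2} = - \frac{0 \frac{1}{-8 - 13}}{2} = - \frac{0 \frac{1}{-21}}{2} = - \frac{0 \left(- \frac{1}{21}\right)}{2} = \left(- \frac{1}{2}\right) 0 = 0$)
$o{\left(b,x \right)} = \frac{x + x^{2} - 9 b}{b}$ ($o{\left(b,x \right)} = \frac{x - \left(9 b - x x\right)}{b + 0} = \frac{x - \left(- x^{2} + 9 b\right)}{b} = \frac{x + x^{2} - 9 b}{b}$)
$S{\left(k,s \right)} = -14 + \frac{k}{5} + \frac{k^{2}}{5}$ ($S{\left(k,s \right)} = -5 + \frac{k + k^{2} - 45}{5} = -5 + \frac{-45 + k + k^{2}}{5} = -5 + \left(-9 + \frac{k}{5} + \frac{k^{2}}{5}\right) = -14 + \frac{k}{5} + \frac{k^{2}}{5}$)
$S{\left(-390,281 \right)} - 267487 = \left(-14 + \frac{1}{5} \left(-390\right) + \frac{\left(-390\right)^{2}}{5}\right) - 267487 = \left(-14 - 78 + \frac{1}{5} \cdot 152100\right) - 267487 = \left(-14 - 78 + 30420\right) - 267487 = 30328 - 267487 = -237159$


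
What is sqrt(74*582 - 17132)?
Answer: 4*sqrt(1621) ≈ 161.05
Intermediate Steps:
sqrt(74*582 - 17132) = sqrt(43068 - 17132) = sqrt(25936) = 4*sqrt(1621)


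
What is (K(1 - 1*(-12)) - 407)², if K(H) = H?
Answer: 155236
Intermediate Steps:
(K(1 - 1*(-12)) - 407)² = ((1 - 1*(-12)) - 407)² = ((1 + 12) - 407)² = (13 - 407)² = (-394)² = 155236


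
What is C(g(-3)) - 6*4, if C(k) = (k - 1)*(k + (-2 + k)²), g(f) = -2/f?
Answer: -670/27 ≈ -24.815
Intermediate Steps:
C(k) = (-1 + k)*(k + (-2 + k)²)
C(g(-3)) - 6*4 = (-4 + (-2/(-3))³ - 4*(-2/(-3))² + 7*(-2/(-3))) - 6*4 = (-4 + (-2*(-⅓))³ - 4*(-2*(-⅓))² + 7*(-2*(-⅓))) - 24 = (-4 + (⅔)³ - 4*(⅔)² + 7*(⅔)) - 24 = (-4 + 8/27 - 4*4/9 + 14/3) - 24 = (-4 + 8/27 - 16/9 + 14/3) - 24 = -22/27 - 24 = -670/27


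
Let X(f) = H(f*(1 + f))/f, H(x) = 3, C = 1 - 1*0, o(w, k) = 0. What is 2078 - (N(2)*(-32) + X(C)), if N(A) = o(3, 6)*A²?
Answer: 2075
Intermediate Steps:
N(A) = 0 (N(A) = 0*A² = 0)
C = 1 (C = 1 + 0 = 1)
X(f) = 3/f
2078 - (N(2)*(-32) + X(C)) = 2078 - (0*(-32) + 3/1) = 2078 - (0 + 3*1) = 2078 - (0 + 3) = 2078 - 1*3 = 2078 - 3 = 2075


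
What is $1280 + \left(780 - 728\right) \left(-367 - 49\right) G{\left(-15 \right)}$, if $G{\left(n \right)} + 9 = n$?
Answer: $520448$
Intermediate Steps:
$G{\left(n \right)} = -9 + n$
$1280 + \left(780 - 728\right) \left(-367 - 49\right) G{\left(-15 \right)} = 1280 + \left(780 - 728\right) \left(-367 - 49\right) \left(-9 - 15\right) = 1280 + 52 \left(-416\right) \left(-24\right) = 1280 - -519168 = 1280 + 519168 = 520448$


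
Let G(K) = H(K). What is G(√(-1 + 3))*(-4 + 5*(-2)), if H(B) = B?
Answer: -14*√2 ≈ -19.799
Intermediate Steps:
G(K) = K
G(√(-1 + 3))*(-4 + 5*(-2)) = √(-1 + 3)*(-4 + 5*(-2)) = √2*(-4 - 10) = √2*(-14) = -14*√2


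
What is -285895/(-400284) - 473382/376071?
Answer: -27323473981/50178401388 ≈ -0.54453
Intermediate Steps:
-285895/(-400284) - 473382/376071 = -285895*(-1/400284) - 473382*1/376071 = 285895/400284 - 157794/125357 = -27323473981/50178401388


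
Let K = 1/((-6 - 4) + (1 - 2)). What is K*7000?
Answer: -7000/11 ≈ -636.36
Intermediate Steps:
K = -1/11 (K = 1/(-10 - 1) = 1/(-11) = -1/11 ≈ -0.090909)
K*7000 = -1/11*7000 = -7000/11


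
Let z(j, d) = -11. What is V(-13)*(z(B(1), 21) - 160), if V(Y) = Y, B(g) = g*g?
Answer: 2223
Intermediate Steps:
B(g) = g²
V(-13)*(z(B(1), 21) - 160) = -13*(-11 - 160) = -13*(-171) = 2223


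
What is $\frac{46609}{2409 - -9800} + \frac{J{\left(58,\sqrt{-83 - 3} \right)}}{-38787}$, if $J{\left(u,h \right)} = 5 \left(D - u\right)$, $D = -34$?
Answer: $\frac{1813439423}{473550483} \approx 3.8295$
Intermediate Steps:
$J{\left(u,h \right)} = -170 - 5 u$ ($J{\left(u,h \right)} = 5 \left(-34 - u\right) = -170 - 5 u$)
$\frac{46609}{2409 - -9800} + \frac{J{\left(58,\sqrt{-83 - 3} \right)}}{-38787} = \frac{46609}{2409 - -9800} + \frac{-170 - 290}{-38787} = \frac{46609}{2409 + 9800} + \left(-170 - 290\right) \left(- \frac{1}{38787}\right) = \frac{46609}{12209} - - \frac{460}{38787} = 46609 \cdot \frac{1}{12209} + \frac{460}{38787} = \frac{46609}{12209} + \frac{460}{38787} = \frac{1813439423}{473550483}$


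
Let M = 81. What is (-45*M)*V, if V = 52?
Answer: -189540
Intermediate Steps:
(-45*M)*V = -45*81*52 = -3645*52 = -189540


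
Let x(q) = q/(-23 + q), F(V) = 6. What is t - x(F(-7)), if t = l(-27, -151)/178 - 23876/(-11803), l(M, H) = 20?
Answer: 44433700/17857939 ≈ 2.4882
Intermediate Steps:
x(q) = q/(-23 + q)
t = 2242994/1050467 (t = 20/178 - 23876/(-11803) = 20*(1/178) - 23876*(-1/11803) = 10/89 + 23876/11803 = 2242994/1050467 ≈ 2.1352)
t - x(F(-7)) = 2242994/1050467 - 6/(-23 + 6) = 2242994/1050467 - 6/(-17) = 2242994/1050467 - 6*(-1)/17 = 2242994/1050467 - 1*(-6/17) = 2242994/1050467 + 6/17 = 44433700/17857939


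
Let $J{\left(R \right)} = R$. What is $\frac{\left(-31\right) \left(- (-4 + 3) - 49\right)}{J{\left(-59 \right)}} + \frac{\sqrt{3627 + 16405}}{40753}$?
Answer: $- \frac{1488}{59} + \frac{8 \sqrt{313}}{40753} \approx -25.217$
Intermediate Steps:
$\frac{\left(-31\right) \left(- (-4 + 3) - 49\right)}{J{\left(-59 \right)}} + \frac{\sqrt{3627 + 16405}}{40753} = \frac{\left(-31\right) \left(- (-4 + 3) - 49\right)}{-59} + \frac{\sqrt{3627 + 16405}}{40753} = - 31 \left(\left(-1\right) \left(-1\right) - 49\right) \left(- \frac{1}{59}\right) + \sqrt{20032} \cdot \frac{1}{40753} = - 31 \left(1 - 49\right) \left(- \frac{1}{59}\right) + 8 \sqrt{313} \cdot \frac{1}{40753} = \left(-31\right) \left(-48\right) \left(- \frac{1}{59}\right) + \frac{8 \sqrt{313}}{40753} = 1488 \left(- \frac{1}{59}\right) + \frac{8 \sqrt{313}}{40753} = - \frac{1488}{59} + \frac{8 \sqrt{313}}{40753}$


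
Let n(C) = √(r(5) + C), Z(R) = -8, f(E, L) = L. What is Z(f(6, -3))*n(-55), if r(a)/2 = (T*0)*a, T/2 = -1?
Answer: -8*I*√55 ≈ -59.33*I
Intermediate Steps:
T = -2 (T = 2*(-1) = -2)
r(a) = 0 (r(a) = 2*((-2*0)*a) = 2*(0*a) = 2*0 = 0)
n(C) = √C (n(C) = √(0 + C) = √C)
Z(f(6, -3))*n(-55) = -8*I*√55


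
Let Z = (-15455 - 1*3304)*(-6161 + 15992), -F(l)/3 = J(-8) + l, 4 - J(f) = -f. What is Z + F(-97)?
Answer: -184419426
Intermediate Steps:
J(f) = 4 + f (J(f) = 4 - (-1)*f = 4 + f)
F(l) = 12 - 3*l (F(l) = -3*((4 - 8) + l) = -3*(-4 + l) = 12 - 3*l)
Z = -184419729 (Z = (-15455 - 3304)*9831 = -18759*9831 = -184419729)
Z + F(-97) = -184419729 + (12 - 3*(-97)) = -184419729 + (12 + 291) = -184419729 + 303 = -184419426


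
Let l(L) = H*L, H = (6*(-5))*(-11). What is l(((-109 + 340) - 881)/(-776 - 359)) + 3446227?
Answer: 782336429/227 ≈ 3.4464e+6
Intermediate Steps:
H = 330 (H = -30*(-11) = 330)
l(L) = 330*L
l(((-109 + 340) - 881)/(-776 - 359)) + 3446227 = 330*(((-109 + 340) - 881)/(-776 - 359)) + 3446227 = 330*((231 - 881)/(-1135)) + 3446227 = 330*(-650*(-1/1135)) + 3446227 = 330*(130/227) + 3446227 = 42900/227 + 3446227 = 782336429/227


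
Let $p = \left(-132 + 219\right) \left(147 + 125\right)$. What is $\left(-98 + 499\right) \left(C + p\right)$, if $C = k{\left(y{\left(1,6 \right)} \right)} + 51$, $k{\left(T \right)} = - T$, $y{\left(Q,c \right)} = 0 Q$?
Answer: $9509715$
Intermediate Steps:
$y{\left(Q,c \right)} = 0$
$p = 23664$ ($p = 87 \cdot 272 = 23664$)
$C = 51$ ($C = \left(-1\right) 0 + 51 = 0 + 51 = 51$)
$\left(-98 + 499\right) \left(C + p\right) = \left(-98 + 499\right) \left(51 + 23664\right) = 401 \cdot 23715 = 9509715$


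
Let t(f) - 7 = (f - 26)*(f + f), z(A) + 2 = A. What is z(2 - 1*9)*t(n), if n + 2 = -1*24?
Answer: -24399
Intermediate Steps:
z(A) = -2 + A
n = -26 (n = -2 - 1*24 = -2 - 24 = -26)
t(f) = 7 + 2*f*(-26 + f) (t(f) = 7 + (f - 26)*(f + f) = 7 + (-26 + f)*(2*f) = 7 + 2*f*(-26 + f))
z(2 - 1*9)*t(n) = (-2 + (2 - 1*9))*(7 - 52*(-26) + 2*(-26)²) = (-2 + (2 - 9))*(7 + 1352 + 2*676) = (-2 - 7)*(7 + 1352 + 1352) = -9*2711 = -24399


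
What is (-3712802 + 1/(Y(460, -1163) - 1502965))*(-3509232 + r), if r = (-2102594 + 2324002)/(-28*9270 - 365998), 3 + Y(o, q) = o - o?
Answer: 765616435648487374787448/58762103509 ≈ 1.3029e+13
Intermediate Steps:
Y(o, q) = -3 (Y(o, q) = -3 + (o - o) = -3 + 0 = -3)
r = -110704/312779 (r = 221408/(-259560 - 365998) = 221408/(-625558) = 221408*(-1/625558) = -110704/312779 ≈ -0.35394)
(-3712802 + 1/(Y(460, -1163) - 1502965))*(-3509232 + r) = (-3712802 + 1/(-3 - 1502965))*(-3509232 - 110704/312779) = (-3712802 + 1/(-1502968))*(-1097614186432/312779) = (-3712802 - 1/1502968)*(-1097614186432/312779) = -5580222596337/1502968*(-1097614186432/312779) = 765616435648487374787448/58762103509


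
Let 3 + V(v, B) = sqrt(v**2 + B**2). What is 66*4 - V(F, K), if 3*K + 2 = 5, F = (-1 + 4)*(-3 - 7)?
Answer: 267 - sqrt(901) ≈ 236.98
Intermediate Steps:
F = -30 (F = 3*(-10) = -30)
K = 1 (K = -2/3 + (1/3)*5 = -2/3 + 5/3 = 1)
V(v, B) = -3 + sqrt(B**2 + v**2) (V(v, B) = -3 + sqrt(v**2 + B**2) = -3 + sqrt(B**2 + v**2))
66*4 - V(F, K) = 66*4 - (-3 + sqrt(1**2 + (-30)**2)) = 264 - (-3 + sqrt(1 + 900)) = 264 - (-3 + sqrt(901)) = 264 + (3 - sqrt(901)) = 267 - sqrt(901)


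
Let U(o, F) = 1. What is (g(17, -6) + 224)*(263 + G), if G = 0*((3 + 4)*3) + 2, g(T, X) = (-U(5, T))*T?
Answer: 54855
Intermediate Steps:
g(T, X) = -T (g(T, X) = (-1*1)*T = -T)
G = 2 (G = 0*(7*3) + 2 = 0*21 + 2 = 0 + 2 = 2)
(g(17, -6) + 224)*(263 + G) = (-1*17 + 224)*(263 + 2) = (-17 + 224)*265 = 207*265 = 54855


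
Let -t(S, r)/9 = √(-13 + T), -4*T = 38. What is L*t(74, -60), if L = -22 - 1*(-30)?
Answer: -108*I*√10 ≈ -341.53*I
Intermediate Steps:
T = -19/2 (T = -¼*38 = -19/2 ≈ -9.5000)
L = 8 (L = -22 + 30 = 8)
t(S, r) = -27*I*√10/2 (t(S, r) = -9*√(-13 - 19/2) = -27*I*√10/2)
L*t(74, -60) = 8*(-27*I*√10/2) = -108*I*√10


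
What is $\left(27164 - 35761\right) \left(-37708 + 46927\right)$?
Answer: $-79255743$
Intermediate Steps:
$\left(27164 - 35761\right) \left(-37708 + 46927\right) = \left(-8597\right) 9219 = -79255743$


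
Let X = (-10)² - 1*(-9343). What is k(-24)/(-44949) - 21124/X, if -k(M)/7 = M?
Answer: -317029700/141484469 ≈ -2.2407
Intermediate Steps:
k(M) = -7*M
X = 9443 (X = 100 + 9343 = 9443)
k(-24)/(-44949) - 21124/X = -7*(-24)/(-44949) - 21124/9443 = 168*(-1/44949) - 21124*1/9443 = -56/14983 - 21124/9443 = -317029700/141484469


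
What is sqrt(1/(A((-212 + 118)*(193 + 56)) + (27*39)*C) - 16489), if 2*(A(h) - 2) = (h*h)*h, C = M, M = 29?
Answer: 7*I*sqrt(13832524454814613773030228602)/6411381273169 ≈ 128.41*I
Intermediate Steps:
C = 29
A(h) = 2 + h**3/2 (A(h) = 2 + ((h*h)*h)/2 = 2 + (h**2*h)/2 = 2 + h**3/2)
sqrt(1/(A((-212 + 118)*(193 + 56)) + (27*39)*C) - 16489) = sqrt(1/((2 + ((-212 + 118)*(193 + 56))**3/2) + (27*39)*29) - 16489) = sqrt(1/((2 + (-94*249)**3/2) + 1053*29) - 16489) = sqrt(1/((2 + (1/2)*(-23406)**3) + 30537) - 16489) = sqrt(1/((2 + (1/2)*(-12822762607416)) + 30537) - 16489) = sqrt(1/((2 - 6411381303708) + 30537) - 16489) = sqrt(1/(-6411381303706 + 30537) - 16489) = sqrt(1/(-6411381273169) - 16489) = sqrt(-1/6411381273169 - 16489) = sqrt(-105717265813283642/6411381273169) = 7*I*sqrt(13832524454814613773030228602)/6411381273169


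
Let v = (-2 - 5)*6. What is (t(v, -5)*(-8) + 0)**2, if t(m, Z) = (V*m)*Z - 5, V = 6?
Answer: 100801600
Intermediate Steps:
v = -42 (v = -7*6 = -42)
t(m, Z) = -5 + 6*Z*m (t(m, Z) = (6*m)*Z - 5 = 6*Z*m - 5 = -5 + 6*Z*m)
(t(v, -5)*(-8) + 0)**2 = ((-5 + 6*(-5)*(-42))*(-8) + 0)**2 = ((-5 + 1260)*(-8) + 0)**2 = (1255*(-8) + 0)**2 = (-10040 + 0)**2 = (-10040)**2 = 100801600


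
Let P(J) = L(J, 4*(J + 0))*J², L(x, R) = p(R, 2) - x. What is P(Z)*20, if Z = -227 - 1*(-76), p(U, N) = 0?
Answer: 68859020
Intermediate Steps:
Z = -151 (Z = -227 + 76 = -151)
L(x, R) = -x (L(x, R) = 0 - x = -x)
P(J) = -J³ (P(J) = (-J)*J² = -J³)
P(Z)*20 = -1*(-151)³*20 = -1*(-3442951)*20 = 3442951*20 = 68859020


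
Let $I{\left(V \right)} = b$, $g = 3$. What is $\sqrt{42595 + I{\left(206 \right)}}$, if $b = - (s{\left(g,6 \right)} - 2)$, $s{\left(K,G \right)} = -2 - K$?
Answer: $\sqrt{42602} \approx 206.4$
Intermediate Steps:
$b = 7$ ($b = - (\left(-2 - 3\right) - 2) = - (-5 - 2) = \left(-1\right) \left(-7\right) = 7$)
$I{\left(V \right)} = 7$
$\sqrt{42595 + I{\left(206 \right)}} = \sqrt{42595 + 7} = \sqrt{42602}$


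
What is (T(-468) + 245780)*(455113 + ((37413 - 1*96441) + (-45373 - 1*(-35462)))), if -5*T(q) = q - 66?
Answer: 474775445516/5 ≈ 9.4955e+10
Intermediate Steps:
T(q) = 66/5 - q/5 (T(q) = -(q - 66)/5 = -(-66 + q)/5 = 66/5 - q/5)
(T(-468) + 245780)*(455113 + ((37413 - 1*96441) + (-45373 - 1*(-35462)))) = ((66/5 - 1/5*(-468)) + 245780)*(455113 + ((37413 - 1*96441) + (-45373 - 1*(-35462)))) = ((66/5 + 468/5) + 245780)*(455113 + ((37413 - 96441) + (-45373 + 35462))) = (534/5 + 245780)*(455113 + (-59028 - 9911)) = 1229434*(455113 - 68939)/5 = (1229434/5)*386174 = 474775445516/5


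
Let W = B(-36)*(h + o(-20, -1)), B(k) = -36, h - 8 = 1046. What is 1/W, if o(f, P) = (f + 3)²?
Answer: -1/48348 ≈ -2.0683e-5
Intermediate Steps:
h = 1054 (h = 8 + 1046 = 1054)
o(f, P) = (3 + f)²
W = -48348 (W = -36*(1054 + (3 - 20)²) = -36*(1054 + (-17)²) = -36*(1054 + 289) = -36*1343 = -48348)
1/W = 1/(-48348) = -1/48348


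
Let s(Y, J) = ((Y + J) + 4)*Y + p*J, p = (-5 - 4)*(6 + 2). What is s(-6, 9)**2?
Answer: 476100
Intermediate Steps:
p = -72 (p = -9*8 = -72)
s(Y, J) = -72*J + Y*(4 + J + Y) (s(Y, J) = ((Y + J) + 4)*Y - 72*J = ((J + Y) + 4)*Y - 72*J = (4 + J + Y)*Y - 72*J = Y*(4 + J + Y) - 72*J = -72*J + Y*(4 + J + Y))
s(-6, 9)**2 = ((-6)**2 - 72*9 + 4*(-6) + 9*(-6))**2 = (36 - 648 - 24 - 54)**2 = (-690)**2 = 476100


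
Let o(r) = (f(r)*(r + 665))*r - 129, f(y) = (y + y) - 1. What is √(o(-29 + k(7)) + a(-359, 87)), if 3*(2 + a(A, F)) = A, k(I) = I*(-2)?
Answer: √20939862/3 ≈ 1525.3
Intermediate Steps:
k(I) = -2*I
a(A, F) = -2 + A/3
f(y) = -1 + 2*y (f(y) = 2*y - 1 = -1 + 2*y)
o(r) = -129 + r*(-1 + 2*r)*(665 + r) (o(r) = ((-1 + 2*r)*(r + 665))*r - 129 = ((-1 + 2*r)*(665 + r))*r - 129 = r*(-1 + 2*r)*(665 + r) - 129 = -129 + r*(-1 + 2*r)*(665 + r))
√(o(-29 + k(7)) + a(-359, 87)) = √((-129 - 665*(-29 - 2*7) + 2*(-29 - 2*7)³ + 1329*(-29 - 2*7)²) + (-2 + (⅓)*(-359))) = √((-129 - 665*(-29 - 14) + 2*(-29 - 14)³ + 1329*(-29 - 14)²) + (-2 - 359/3)) = √((-129 - 665*(-43) + 2*(-43)³ + 1329*(-43)²) - 365/3) = √((-129 + 28595 + 2*(-79507) + 1329*1849) - 365/3) = √((-129 + 28595 - 159014 + 2457321) - 365/3) = √(2326773 - 365/3) = √(6979954/3) = √20939862/3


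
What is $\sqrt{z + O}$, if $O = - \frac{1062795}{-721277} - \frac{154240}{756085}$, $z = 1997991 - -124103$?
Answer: $\frac{\sqrt{25244703848797129138170112285}}{109069344109} \approx 1456.7$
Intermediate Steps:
$z = 2122094$ ($z = 1997991 + 124103 = 2122094$)
$O = \frac{138462718619}{109069344109}$ ($O = \left(-1062795\right) \left(- \frac{1}{721277}\right) - \frac{30848}{151217} = \frac{1062795}{721277} - \frac{30848}{151217} = \frac{138462718619}{109069344109} \approx 1.2695$)
$\sqrt{z + O} = \sqrt{2122094 + \frac{138462718619}{109069344109}} = \sqrt{\frac{231455539180362865}{109069344109}} = \frac{\sqrt{25244703848797129138170112285}}{109069344109}$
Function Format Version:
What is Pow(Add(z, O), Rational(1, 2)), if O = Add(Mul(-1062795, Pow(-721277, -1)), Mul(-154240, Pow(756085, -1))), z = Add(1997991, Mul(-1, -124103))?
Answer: Mul(Rational(1, 109069344109), Pow(25244703848797129138170112285, Rational(1, 2))) ≈ 1456.7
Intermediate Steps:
z = 2122094 (z = Add(1997991, 124103) = 2122094)
O = Rational(138462718619, 109069344109) (O = Add(Mul(-1062795, Rational(-1, 721277)), Mul(-154240, Rational(1, 756085))) = Add(Rational(1062795, 721277), Rational(-30848, 151217)) = Rational(138462718619, 109069344109) ≈ 1.2695)
Pow(Add(z, O), Rational(1, 2)) = Pow(Add(2122094, Rational(138462718619, 109069344109)), Rational(1, 2)) = Pow(Rational(231455539180362865, 109069344109), Rational(1, 2)) = Mul(Rational(1, 109069344109), Pow(25244703848797129138170112285, Rational(1, 2)))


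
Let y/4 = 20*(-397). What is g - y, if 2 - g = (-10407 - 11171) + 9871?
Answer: 43469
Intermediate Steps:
g = 11709 (g = 2 - ((-10407 - 11171) + 9871) = 2 - (-21578 + 9871) = 2 - 1*(-11707) = 2 + 11707 = 11709)
y = -31760 (y = 4*(20*(-397)) = 4*(-7940) = -31760)
g - y = 11709 - 1*(-31760) = 11709 + 31760 = 43469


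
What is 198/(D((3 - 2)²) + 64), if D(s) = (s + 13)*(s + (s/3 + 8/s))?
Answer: 297/292 ≈ 1.0171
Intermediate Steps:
D(s) = (13 + s)*(8/s + 4*s/3) (D(s) = (13 + s)*(s + (s*(⅓) + 8/s)) = (13 + s)*(s + (s/3 + 8/s)) = (13 + s)*(s + (8/s + s/3)) = (13 + s)*(8/s + 4*s/3))
198/(D((3 - 2)²) + 64) = 198/(4*(78 + (3 - 2)²*(6 + ((3 - 2)²)² + 13*(3 - 2)²))/(3*((3 - 2)²)) + 64) = 198/(4*(78 + 1²*(6 + (1²)² + 13*1²))/(3*(1²)) + 64) = 198/((4/3)*(78 + 1*(6 + 1² + 13*1))/1 + 64) = 198/((4/3)*1*(78 + 1*(6 + 1 + 13)) + 64) = 198/((4/3)*1*(78 + 1*20) + 64) = 198/((4/3)*1*(78 + 20) + 64) = 198/((4/3)*1*98 + 64) = 198/(392/3 + 64) = 198/(584/3) = (3/584)*198 = 297/292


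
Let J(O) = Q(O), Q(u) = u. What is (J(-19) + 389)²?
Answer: 136900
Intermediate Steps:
J(O) = O
(J(-19) + 389)² = (-19 + 389)² = 370² = 136900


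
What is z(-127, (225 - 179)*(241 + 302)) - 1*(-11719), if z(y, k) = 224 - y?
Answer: 12070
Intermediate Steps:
z(-127, (225 - 179)*(241 + 302)) - 1*(-11719) = (224 - 1*(-127)) - 1*(-11719) = (224 + 127) + 11719 = 351 + 11719 = 12070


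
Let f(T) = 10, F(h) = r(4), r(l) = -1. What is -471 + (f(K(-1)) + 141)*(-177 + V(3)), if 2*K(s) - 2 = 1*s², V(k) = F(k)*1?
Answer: -27349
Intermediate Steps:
F(h) = -1
V(k) = -1 (V(k) = -1*1 = -1)
K(s) = 1 + s²/2 (K(s) = 1 + (1*s²)/2 = 1 + s²/2)
-471 + (f(K(-1)) + 141)*(-177 + V(3)) = -471 + (10 + 141)*(-177 - 1) = -471 + 151*(-178) = -471 - 26878 = -27349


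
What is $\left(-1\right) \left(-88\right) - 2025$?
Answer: $-1937$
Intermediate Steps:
$\left(-1\right) \left(-88\right) - 2025 = 88 - 2025 = -1937$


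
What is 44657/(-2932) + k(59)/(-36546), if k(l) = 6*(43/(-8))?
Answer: -543980055/35717624 ≈ -15.230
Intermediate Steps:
k(l) = -129/4 (k(l) = 6*(43*(-⅛)) = 6*(-43/8) = -129/4)
44657/(-2932) + k(59)/(-36546) = 44657/(-2932) - 129/4/(-36546) = 44657*(-1/2932) - 129/4*(-1/36546) = -44657/2932 + 43/48728 = -543980055/35717624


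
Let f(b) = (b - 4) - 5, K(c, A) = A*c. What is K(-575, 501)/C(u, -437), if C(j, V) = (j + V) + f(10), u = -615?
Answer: 288075/1051 ≈ 274.10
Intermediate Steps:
f(b) = -9 + b (f(b) = (-4 + b) - 5 = -9 + b)
C(j, V) = 1 + V + j (C(j, V) = (j + V) + (-9 + 10) = (V + j) + 1 = 1 + V + j)
K(-575, 501)/C(u, -437) = (501*(-575))/(1 - 437 - 615) = -288075/(-1051) = -288075*(-1/1051) = 288075/1051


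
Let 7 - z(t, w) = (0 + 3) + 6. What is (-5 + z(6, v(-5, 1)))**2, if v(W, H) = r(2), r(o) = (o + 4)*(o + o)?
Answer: 49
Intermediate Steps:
r(o) = 2*o*(4 + o) (r(o) = (4 + o)*(2*o) = 2*o*(4 + o))
v(W, H) = 24 (v(W, H) = 2*2*(4 + 2) = 2*2*6 = 24)
z(t, w) = -2 (z(t, w) = 7 - ((0 + 3) + 6) = 7 - (3 + 6) = 7 - 1*9 = 7 - 9 = -2)
(-5 + z(6, v(-5, 1)))**2 = (-5 - 2)**2 = (-7)**2 = 49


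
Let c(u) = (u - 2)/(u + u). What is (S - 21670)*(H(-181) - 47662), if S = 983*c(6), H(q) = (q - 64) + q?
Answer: 3078930376/3 ≈ 1.0263e+9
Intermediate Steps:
c(u) = (-2 + u)/(2*u) (c(u) = (-2 + u)/((2*u)) = (-2 + u)*(1/(2*u)) = (-2 + u)/(2*u))
H(q) = -64 + 2*q (H(q) = (-64 + q) + q = -64 + 2*q)
S = 983/3 (S = 983*((½)*(-2 + 6)/6) = 983*((½)*(⅙)*4) = 983*(⅓) = 983/3 ≈ 327.67)
(S - 21670)*(H(-181) - 47662) = (983/3 - 21670)*((-64 + 2*(-181)) - 47662) = -64027*((-64 - 362) - 47662)/3 = -64027*(-426 - 47662)/3 = -64027/3*(-48088) = 3078930376/3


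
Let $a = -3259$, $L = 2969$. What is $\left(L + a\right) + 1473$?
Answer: $1183$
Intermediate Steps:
$\left(L + a\right) + 1473 = \left(2969 - 3259\right) + 1473 = -290 + 1473 = 1183$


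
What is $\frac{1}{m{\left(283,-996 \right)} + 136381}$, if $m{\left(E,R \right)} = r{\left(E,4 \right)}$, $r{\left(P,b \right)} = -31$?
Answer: $\frac{1}{136350} \approx 7.3341 \cdot 10^{-6}$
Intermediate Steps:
$m{\left(E,R \right)} = -31$
$\frac{1}{m{\left(283,-996 \right)} + 136381} = \frac{1}{-31 + 136381} = \frac{1}{136350}$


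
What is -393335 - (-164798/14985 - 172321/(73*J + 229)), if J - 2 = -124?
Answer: -1382283099622/3514185 ≈ -3.9334e+5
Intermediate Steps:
J = -122 (J = 2 - 124 = -122)
-393335 - (-164798/14985 - 172321/(73*J + 229)) = -393335 - (-164798/14985 - 172321/(73*(-122) + 229)) = -393335 - (-164798*1/14985 - 172321/(-8906 + 229)) = -393335 - (-4454/405 - 172321/(-8677)) = -393335 - (-4454/405 - 172321*(-1/8677)) = -393335 - (-4454/405 + 172321/8677) = -393335 - 1*31142647/3514185 = -393335 - 31142647/3514185 = -1382283099622/3514185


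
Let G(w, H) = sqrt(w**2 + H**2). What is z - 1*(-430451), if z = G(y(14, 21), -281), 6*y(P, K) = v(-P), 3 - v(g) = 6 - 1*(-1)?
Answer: 430451 + sqrt(710653)/3 ≈ 4.3073e+5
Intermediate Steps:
v(g) = -4 (v(g) = 3 - (6 - 1*(-1)) = 3 - (6 + 1) = 3 - 1*7 = 3 - 7 = -4)
y(P, K) = -2/3 (y(P, K) = (1/6)*(-4) = -2/3)
G(w, H) = sqrt(H**2 + w**2)
z = sqrt(710653)/3 (z = sqrt((-281)**2 + (-2/3)**2) = sqrt(78961 + 4/9) = sqrt(710653/9) = sqrt(710653)/3 ≈ 281.00)
z - 1*(-430451) = sqrt(710653)/3 - 1*(-430451) = sqrt(710653)/3 + 430451 = 430451 + sqrt(710653)/3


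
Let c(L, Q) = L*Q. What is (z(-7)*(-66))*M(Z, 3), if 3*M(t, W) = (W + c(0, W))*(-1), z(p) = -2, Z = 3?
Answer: -132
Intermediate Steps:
M(t, W) = -W/3 (M(t, W) = ((W + 0*W)*(-1))/3 = ((W + 0)*(-1))/3 = (W*(-1))/3 = (-W)/3 = -W/3)
(z(-7)*(-66))*M(Z, 3) = (-2*(-66))*(-1/3*3) = 132*(-1) = -132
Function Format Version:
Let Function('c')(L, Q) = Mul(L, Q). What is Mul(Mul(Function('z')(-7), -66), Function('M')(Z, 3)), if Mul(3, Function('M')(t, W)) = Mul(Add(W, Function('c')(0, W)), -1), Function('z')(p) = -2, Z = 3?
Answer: -132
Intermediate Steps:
Function('M')(t, W) = Mul(Rational(-1, 3), W) (Function('M')(t, W) = Mul(Rational(1, 3), Mul(Add(W, Mul(0, W)), -1)) = Mul(Rational(1, 3), Mul(Add(W, 0), -1)) = Mul(Rational(1, 3), Mul(W, -1)) = Mul(Rational(1, 3), Mul(-1, W)) = Mul(Rational(-1, 3), W))
Mul(Mul(Function('z')(-7), -66), Function('M')(Z, 3)) = Mul(Mul(-2, -66), Mul(Rational(-1, 3), 3)) = Mul(132, -1) = -132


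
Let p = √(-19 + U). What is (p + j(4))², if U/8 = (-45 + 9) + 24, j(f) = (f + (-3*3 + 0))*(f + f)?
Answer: (-40 + I*√115)² ≈ 1485.0 - 857.9*I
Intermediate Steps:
j(f) = 2*f*(-9 + f) (j(f) = (f + (-9 + 0))*(2*f) = (f - 9)*(2*f) = (-9 + f)*(2*f) = 2*f*(-9 + f))
U = -96 (U = 8*((-45 + 9) + 24) = 8*(-36 + 24) = 8*(-12) = -96)
p = I*√115 (p = √(-19 - 96) = √(-115) = I*√115 ≈ 10.724*I)
(p + j(4))² = (I*√115 + 2*4*(-9 + 4))² = (I*√115 + 2*4*(-5))² = (I*√115 - 40)² = (-40 + I*√115)²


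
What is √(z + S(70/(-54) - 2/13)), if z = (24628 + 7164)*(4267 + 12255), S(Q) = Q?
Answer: √7190385747285/117 ≈ 22919.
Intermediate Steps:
z = 525267424 (z = 31792*16522 = 525267424)
√(z + S(70/(-54) - 2/13)) = √(525267424 + (70/(-54) - 2/13)) = √(525267424 + (70*(-1/54) - 2*1/13)) = √(525267424 + (-35/27 - 2/13)) = √(525267424 - 509/351) = √(184368865315/351) = √7190385747285/117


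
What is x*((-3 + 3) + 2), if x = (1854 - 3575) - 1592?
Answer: -6626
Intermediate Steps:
x = -3313 (x = -1721 - 1592 = -3313)
x*((-3 + 3) + 2) = -3313*((-3 + 3) + 2) = -3313*(0 + 2) = -3313*2 = -6626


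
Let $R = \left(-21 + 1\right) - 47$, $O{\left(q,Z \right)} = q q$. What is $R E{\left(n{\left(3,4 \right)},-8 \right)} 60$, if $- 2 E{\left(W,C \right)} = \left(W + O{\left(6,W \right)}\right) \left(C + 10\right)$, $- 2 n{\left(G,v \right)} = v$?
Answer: $136680$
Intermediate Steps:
$O{\left(q,Z \right)} = q^{2}$
$n{\left(G,v \right)} = - \frac{v}{2}$
$E{\left(W,C \right)} = - \frac{\left(10 + C\right) \left(36 + W\right)}{2}$ ($E{\left(W,C \right)} = - \frac{\left(W + 6^{2}\right) \left(C + 10\right)}{2} = - \frac{\left(W + 36\right) \left(10 + C\right)}{2} = - \frac{\left(36 + W\right) \left(10 + C\right)}{2} = - \frac{\left(10 + C\right) \left(36 + W\right)}{2}$)
$R = -67$ ($R = -20 - 47 = -67$)
$R E{\left(n{\left(3,4 \right)},-8 \right)} 60 = - 67 \left(-180 - -144 - 5 \left(\left(- \frac{1}{2}\right) 4\right) - - 4 \left(\left(- \frac{1}{2}\right) 4\right)\right) 60 = - 67 \left(-180 + 144 - -10 - \left(-4\right) \left(-2\right)\right) 60 = - 67 \left(-180 + 144 + 10 - 8\right) 60 = \left(-67\right) \left(-34\right) 60 = 2278 \cdot 60 = 136680$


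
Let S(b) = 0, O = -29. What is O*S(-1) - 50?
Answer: -50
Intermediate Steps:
O*S(-1) - 50 = -29*0 - 50 = 0 - 50 = -50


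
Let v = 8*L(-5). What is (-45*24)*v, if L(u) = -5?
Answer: 43200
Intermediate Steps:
v = -40 (v = 8*(-5) = -40)
(-45*24)*v = -45*24*(-40) = -1080*(-40) = 43200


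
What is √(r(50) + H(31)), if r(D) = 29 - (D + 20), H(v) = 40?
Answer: I ≈ 1.0*I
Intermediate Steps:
r(D) = 9 - D (r(D) = 29 - (20 + D) = 29 + (-20 - D) = 9 - D)
√(r(50) + H(31)) = √((9 - 1*50) + 40) = √((9 - 50) + 40) = √(-41 + 40) = √(-1) = I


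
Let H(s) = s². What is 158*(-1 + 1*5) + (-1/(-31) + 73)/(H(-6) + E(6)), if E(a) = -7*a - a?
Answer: 58210/93 ≈ 625.91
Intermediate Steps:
E(a) = -8*a
158*(-1 + 1*5) + (-1/(-31) + 73)/(H(-6) + E(6)) = 158*(-1 + 1*5) + (-1/(-31) + 73)/((-6)² - 8*6) = 158*(-1 + 5) + (-1*(-1/31) + 73)/(36 - 48) = 158*4 + (1/31 + 73)/(-12) = 632 + (2264/31)*(-1/12) = 632 - 566/93 = 58210/93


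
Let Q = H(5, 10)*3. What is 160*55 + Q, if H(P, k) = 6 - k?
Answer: 8788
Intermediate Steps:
Q = -12 (Q = (6 - 1*10)*3 = (6 - 10)*3 = -4*3 = -12)
160*55 + Q = 160*55 - 12 = 8800 - 12 = 8788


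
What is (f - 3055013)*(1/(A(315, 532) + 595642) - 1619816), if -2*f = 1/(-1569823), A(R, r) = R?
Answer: 9259218992326874549807667/1871094011222 ≈ 4.9486e+12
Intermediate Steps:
f = 1/3139646 (f = -½/(-1569823) = -½*(-1/1569823) = 1/3139646 ≈ 3.1851e-7)
(f - 3055013)*(1/(A(315, 532) + 595642) - 1619816) = (1/3139646 - 3055013)*(1/(315 + 595642) - 1619816) = -9591659345397*(1/595957 - 1619816)/3139646 = -9591659345397/3139646*(-965340683911/595957) = 9259218992326874549807667/1871094011222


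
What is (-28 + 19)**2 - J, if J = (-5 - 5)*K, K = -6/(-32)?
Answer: 663/8 ≈ 82.875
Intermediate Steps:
K = 3/16 (K = -6*(-1/32) = 3/16 ≈ 0.18750)
J = -15/8 (J = (-5 - 5)*(3/16) = -10*3/16 = -15/8 ≈ -1.8750)
(-28 + 19)**2 - J = (-28 + 19)**2 - 1*(-15/8) = (-9)**2 + 15/8 = 81 + 15/8 = 663/8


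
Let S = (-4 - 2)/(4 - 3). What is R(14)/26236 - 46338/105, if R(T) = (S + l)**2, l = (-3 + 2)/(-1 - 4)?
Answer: -289457199/655900 ≈ -441.31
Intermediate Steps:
l = 1/5 (l = -1/(-5) = -1*(-1/5) = 1/5 ≈ 0.20000)
S = -6 (S = -6/1 = -6*1 = -6)
R(T) = 841/25 (R(T) = (-6 + 1/5)**2 = (-29/5)**2 = 841/25)
R(14)/26236 - 46338/105 = (841/25)/26236 - 46338/105 = (841/25)*(1/26236) - 46338*1/105 = 841/655900 - 15446/35 = -289457199/655900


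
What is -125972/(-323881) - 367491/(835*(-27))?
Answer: 40621130437/2433965715 ≈ 16.689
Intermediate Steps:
-125972/(-323881) - 367491/(835*(-27)) = -125972*(-1/323881) - 367491/(-22545) = 125972/323881 - 367491*(-1/22545) = 125972/323881 + 122497/7515 = 40621130437/2433965715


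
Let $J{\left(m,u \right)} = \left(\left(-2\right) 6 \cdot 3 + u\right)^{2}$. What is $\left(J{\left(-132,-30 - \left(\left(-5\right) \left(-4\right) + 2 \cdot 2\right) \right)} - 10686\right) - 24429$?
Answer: $-27015$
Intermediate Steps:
$J{\left(m,u \right)} = \left(-36 + u\right)^{2}$ ($J{\left(m,u \right)} = \left(\left(-12\right) 3 + u\right)^{2} = \left(-36 + u\right)^{2}$)
$\left(J{\left(-132,-30 - \left(\left(-5\right) \left(-4\right) + 2 \cdot 2\right) \right)} - 10686\right) - 24429 = \left(\left(-36 - \left(30 + 4 + 20\right)\right)^{2} - 10686\right) - 24429 = \left(\left(-36 - 54\right)^{2} - 10686\right) - 24429 = \left(\left(-90\right)^{2} - 10686\right) - 24429 = \left(8100 - 10686\right) - 24429 = -2586 - 24429 = -27015$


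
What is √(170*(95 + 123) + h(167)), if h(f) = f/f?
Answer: √37061 ≈ 192.51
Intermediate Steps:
h(f) = 1
√(170*(95 + 123) + h(167)) = √(170*(95 + 123) + 1) = √(170*218 + 1) = √(37060 + 1) = √37061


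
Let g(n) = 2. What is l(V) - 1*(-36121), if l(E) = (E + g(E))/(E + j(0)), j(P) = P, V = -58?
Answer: 1047537/29 ≈ 36122.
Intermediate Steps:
l(E) = (2 + E)/E (l(E) = (E + 2)/(E + 0) = (2 + E)/E)
l(V) - 1*(-36121) = (2 - 58)/(-58) - 1*(-36121) = -1/58*(-56) + 36121 = 28/29 + 36121 = 1047537/29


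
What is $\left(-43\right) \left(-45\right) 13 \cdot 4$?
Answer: $100620$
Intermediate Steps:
$\left(-43\right) \left(-45\right) 13 \cdot 4 = 1935 \cdot 52 = 100620$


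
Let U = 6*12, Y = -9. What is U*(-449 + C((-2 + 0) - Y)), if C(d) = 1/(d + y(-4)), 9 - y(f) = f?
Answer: -161622/5 ≈ -32324.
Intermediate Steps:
y(f) = 9 - f
U = 72
C(d) = 1/(13 + d) (C(d) = 1/(d + (9 - 1*(-4))) = 1/(d + (9 + 4)) = 1/(d + 13) = 1/(13 + d))
U*(-449 + C((-2 + 0) - Y)) = 72*(-449 + 1/(13 + ((-2 + 0) - 1*(-9)))) = 72*(-449 + 1/(13 + (-2 + 9))) = 72*(-449 + 1/(13 + 7)) = 72*(-449 + 1/20) = 72*(-8979/20) = -161622/5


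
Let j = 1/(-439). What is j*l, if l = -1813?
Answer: 1813/439 ≈ 4.1298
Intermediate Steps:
j = -1/439 ≈ -0.0022779
j*l = -1/439*(-1813) = 1813/439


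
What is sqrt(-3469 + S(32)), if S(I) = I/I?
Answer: 34*I*sqrt(3) ≈ 58.89*I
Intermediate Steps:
S(I) = 1
sqrt(-3469 + S(32)) = sqrt(-3469 + 1) = sqrt(-3468) = 34*I*sqrt(3)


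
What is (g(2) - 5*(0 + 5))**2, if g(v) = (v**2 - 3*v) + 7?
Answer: 400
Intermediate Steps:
g(v) = 7 + v**2 - 3*v
(g(2) - 5*(0 + 5))**2 = ((7 + 2**2 - 3*2) - 5*(0 + 5))**2 = ((7 + 4 - 6) - 5*5)**2 = (5 - 25)**2 = (-20)**2 = 400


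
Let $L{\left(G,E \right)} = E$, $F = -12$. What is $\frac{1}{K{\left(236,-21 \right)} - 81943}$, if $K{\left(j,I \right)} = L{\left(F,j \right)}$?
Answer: $- \frac{1}{81707} \approx -1.2239 \cdot 10^{-5}$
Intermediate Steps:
$K{\left(j,I \right)} = j$
$\frac{1}{K{\left(236,-21 \right)} - 81943} = \frac{1}{236 - 81943} = \frac{1}{-81707} = - \frac{1}{81707}$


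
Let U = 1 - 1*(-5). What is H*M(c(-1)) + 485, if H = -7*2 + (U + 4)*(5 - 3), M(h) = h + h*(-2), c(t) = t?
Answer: 491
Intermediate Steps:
U = 6 (U = 1 + 5 = 6)
M(h) = -h (M(h) = h - 2*h = -h)
H = 6 (H = -7*2 + (6 + 4)*(5 - 3) = -14 + 10*2 = -14 + 20 = 6)
H*M(c(-1)) + 485 = 6*(-1*(-1)) + 485 = 6*1 + 485 = 6 + 485 = 491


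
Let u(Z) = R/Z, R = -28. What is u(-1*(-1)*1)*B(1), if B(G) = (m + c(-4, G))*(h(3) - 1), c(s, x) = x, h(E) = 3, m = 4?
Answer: -280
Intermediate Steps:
B(G) = 8 + 2*G (B(G) = (4 + G)*(3 - 1) = (4 + G)*2 = 8 + 2*G)
u(Z) = -28/Z
u(-1*(-1)*1)*B(1) = (-28/1)*(8 + 2*1) = (-28/1)*(8 + 2) = -28/1*10 = -28*1*10 = -28*10 = -280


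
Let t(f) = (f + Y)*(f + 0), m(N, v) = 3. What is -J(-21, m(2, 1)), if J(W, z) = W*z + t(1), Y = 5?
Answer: 57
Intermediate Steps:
t(f) = f*(5 + f) (t(f) = (f + 5)*(f + 0) = (5 + f)*f = f*(5 + f))
J(W, z) = 6 + W*z (J(W, z) = W*z + 1*(5 + 1) = W*z + 1*6 = W*z + 6 = 6 + W*z)
-J(-21, m(2, 1)) = -(6 - 21*3) = -(6 - 63) = -1*(-57) = 57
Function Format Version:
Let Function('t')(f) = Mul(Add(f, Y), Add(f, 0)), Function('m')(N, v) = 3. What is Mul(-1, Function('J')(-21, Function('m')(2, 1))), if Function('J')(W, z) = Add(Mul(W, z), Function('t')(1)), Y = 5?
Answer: 57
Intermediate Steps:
Function('t')(f) = Mul(f, Add(5, f)) (Function('t')(f) = Mul(Add(f, 5), Add(f, 0)) = Mul(Add(5, f), f) = Mul(f, Add(5, f)))
Function('J')(W, z) = Add(6, Mul(W, z)) (Function('J')(W, z) = Add(Mul(W, z), Mul(1, Add(5, 1))) = Add(Mul(W, z), Mul(1, 6)) = Add(Mul(W, z), 6) = Add(6, Mul(W, z)))
Mul(-1, Function('J')(-21, Function('m')(2, 1))) = Mul(-1, Add(6, Mul(-21, 3))) = Mul(-1, Add(6, -63)) = Mul(-1, -57) = 57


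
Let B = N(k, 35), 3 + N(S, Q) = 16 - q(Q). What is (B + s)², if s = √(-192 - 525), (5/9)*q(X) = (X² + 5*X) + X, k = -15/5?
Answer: (-2570 + I*√717)² ≈ 6.6042e+6 - 1.3763e+5*I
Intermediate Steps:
k = -3 (k = -15*⅕ = -3)
q(X) = 9*X²/5 + 54*X/5 (q(X) = 9*((X² + 5*X) + X)/5 = 9*(X² + 6*X)/5 = 9*X²/5 + 54*X/5)
N(S, Q) = 13 - 9*Q*(6 + Q)/5 (N(S, Q) = -3 + (16 - 9*Q*(6 + Q)/5) = 13 - 9*Q*(6 + Q)/5)
B = -2570 (B = 13 - 9/5*35*(6 + 35) = 13 - 9/5*35*41 = 13 - 2583 = -2570)
s = I*√717 (s = √(-717) = I*√717 ≈ 26.777*I)
(B + s)² = (-2570 + I*√717)²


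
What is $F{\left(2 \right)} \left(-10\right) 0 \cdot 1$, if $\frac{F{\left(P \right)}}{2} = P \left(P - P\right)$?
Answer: $0$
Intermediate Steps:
$F{\left(P \right)} = 0$ ($F{\left(P \right)} = 2 P \left(P - P\right) = 2 P 0 = 2 \cdot 0 = 0$)
$F{\left(2 \right)} \left(-10\right) 0 \cdot 1 = 0 \left(-10\right) 0 \cdot 1 = 0 \cdot 0 = 0$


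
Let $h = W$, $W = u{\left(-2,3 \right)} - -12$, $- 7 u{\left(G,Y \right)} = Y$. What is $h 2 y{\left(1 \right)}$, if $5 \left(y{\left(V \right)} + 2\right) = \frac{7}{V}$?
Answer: $- \frac{486}{35} \approx -13.886$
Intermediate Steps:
$u{\left(G,Y \right)} = - \frac{Y}{7}$
$y{\left(V \right)} = -2 + \frac{7}{5 V}$ ($y{\left(V \right)} = -2 + \frac{7 \frac{1}{V}}{5} = -2 + \frac{7}{5 V}$)
$W = \frac{81}{7}$ ($W = \left(- \frac{1}{7}\right) 3 - -12 = - \frac{3}{7} + 12 = \frac{81}{7} \approx 11.571$)
$h = \frac{81}{7} \approx 11.571$
$h 2 y{\left(1 \right)} = \frac{81}{7} \cdot 2 \left(-2 + \frac{7}{5 \cdot 1}\right) = \frac{162 \left(-2 + \frac{7}{5} \cdot 1\right)}{7} = \frac{162 \left(-2 + \frac{7}{5}\right)}{7} = \frac{162}{7} \left(- \frac{3}{5}\right) = - \frac{486}{35}$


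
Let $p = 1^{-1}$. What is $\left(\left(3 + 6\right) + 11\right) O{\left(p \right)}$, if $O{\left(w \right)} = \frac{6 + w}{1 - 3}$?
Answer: $-70$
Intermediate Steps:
$p = 1$
$O{\left(w \right)} = -3 - \frac{w}{2}$ ($O{\left(w \right)} = \frac{6 + w}{-2} = \left(6 + w\right) \left(- \frac{1}{2}\right) = -3 - \frac{w}{2}$)
$\left(\left(3 + 6\right) + 11\right) O{\left(p \right)} = \left(\left(3 + 6\right) + 11\right) \left(-3 - \frac{1}{2}\right) = \left(9 + 11\right) \left(-3 - \frac{1}{2}\right) = 20 \left(- \frac{7}{2}\right) = -70$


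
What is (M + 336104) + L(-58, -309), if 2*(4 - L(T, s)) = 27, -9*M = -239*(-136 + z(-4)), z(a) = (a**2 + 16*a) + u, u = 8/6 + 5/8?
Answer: 71552221/216 ≈ 3.3126e+5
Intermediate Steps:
u = 47/24 (u = 8*(1/6) + 5*(1/8) = 4/3 + 5/8 = 47/24 ≈ 1.9583)
z(a) = 47/24 + a**2 + 16*a (z(a) = (a**2 + 16*a) + 47/24 = 47/24 + a**2 + 16*a)
M = -1044191/216 (M = -(-239)*(-136 + (47/24 + (-4)**2 + 16*(-4)))/9 = -(-239)*(-136 + (47/24 + 16 - 64))/9 = -(-239)*(-136 - 1105/24)/9 = -(-239)*(-4369)/(9*24) = -1/9*1044191/24 = -1044191/216 ≈ -4834.2)
L(T, s) = -19/2 (L(T, s) = 4 - 1/2*27 = 4 - 27/2 = -19/2)
(M + 336104) + L(-58, -309) = (-1044191/216 + 336104) - 19/2 = 71554273/216 - 19/2 = 71552221/216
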